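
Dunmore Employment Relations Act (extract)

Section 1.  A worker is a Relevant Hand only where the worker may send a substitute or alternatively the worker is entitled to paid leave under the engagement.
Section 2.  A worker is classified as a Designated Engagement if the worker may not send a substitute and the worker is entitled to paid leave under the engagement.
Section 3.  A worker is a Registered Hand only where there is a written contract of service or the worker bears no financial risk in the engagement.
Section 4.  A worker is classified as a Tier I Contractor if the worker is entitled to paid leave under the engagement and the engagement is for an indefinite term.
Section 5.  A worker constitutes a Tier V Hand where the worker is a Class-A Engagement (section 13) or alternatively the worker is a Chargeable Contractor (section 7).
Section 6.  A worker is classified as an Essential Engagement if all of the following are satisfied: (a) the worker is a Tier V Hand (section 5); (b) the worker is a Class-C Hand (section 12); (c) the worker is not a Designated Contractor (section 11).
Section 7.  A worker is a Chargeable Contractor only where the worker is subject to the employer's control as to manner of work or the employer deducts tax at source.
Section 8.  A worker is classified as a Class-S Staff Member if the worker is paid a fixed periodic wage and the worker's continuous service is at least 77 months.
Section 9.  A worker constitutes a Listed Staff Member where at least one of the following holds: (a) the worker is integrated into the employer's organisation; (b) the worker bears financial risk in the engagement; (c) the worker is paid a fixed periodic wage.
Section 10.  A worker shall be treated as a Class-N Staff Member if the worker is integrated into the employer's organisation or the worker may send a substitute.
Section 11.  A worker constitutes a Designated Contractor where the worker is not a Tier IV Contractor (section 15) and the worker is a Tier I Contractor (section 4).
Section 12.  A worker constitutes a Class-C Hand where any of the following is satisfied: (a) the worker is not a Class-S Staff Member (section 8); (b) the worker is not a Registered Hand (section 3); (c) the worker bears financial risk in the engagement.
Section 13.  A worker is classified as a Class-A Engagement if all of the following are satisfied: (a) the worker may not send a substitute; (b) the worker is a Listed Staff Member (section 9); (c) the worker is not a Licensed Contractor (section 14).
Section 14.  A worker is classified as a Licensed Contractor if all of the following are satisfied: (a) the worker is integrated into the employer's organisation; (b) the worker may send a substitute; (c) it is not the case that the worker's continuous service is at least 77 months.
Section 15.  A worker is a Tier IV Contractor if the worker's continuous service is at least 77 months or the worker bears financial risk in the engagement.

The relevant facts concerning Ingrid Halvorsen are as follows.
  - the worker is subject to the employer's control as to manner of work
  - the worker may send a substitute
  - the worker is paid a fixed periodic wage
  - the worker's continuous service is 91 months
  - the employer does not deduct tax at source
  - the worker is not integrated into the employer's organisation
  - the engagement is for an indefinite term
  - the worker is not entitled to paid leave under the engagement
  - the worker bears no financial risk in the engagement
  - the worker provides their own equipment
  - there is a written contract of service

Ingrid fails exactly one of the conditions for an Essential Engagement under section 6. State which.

Class-C Hand

section 9 — Listed Staff Member: [the worker is integrated into the employer's organisation? no] OR [the worker bears financial risk in the engagement? no] OR [the worker is paid a fixed periodic wage? yes] → satisfied.
section 14 — Licensed Contractor: [the worker is integrated into the employer's organisation? no] AND [the worker may send a substitute? yes] AND [worker's continuous service: 91 months ≥ 77 months? yes, so negated condition no] → not satisfied.
section 13 — Class-A Engagement: [the worker may not send a substitute? no] AND [Listed Staff Member (section 9)? yes] AND [not a Licensed Contractor (section 14)? yes] → not satisfied.
section 7 — Chargeable Contractor: [the worker is subject to the employer's control as to manner of work? yes] OR [the employer deducts tax at source? no] → satisfied.
section 5 — Tier V Hand: [Class-A Engagement (section 13)? no] OR [Chargeable Contractor (section 7)? yes] → satisfied.
section 8 — Class-S Staff Member: [the worker is paid a fixed periodic wage? yes] AND [worker's continuous service: 91 months ≥ 77 months? yes] → satisfied.
section 3 — Registered Hand: [there is a written contract of service? yes] OR [the worker bears no financial risk in the engagement? yes] → satisfied.
section 12 — Class-C Hand: [not a Class-S Staff Member (section 8)? no] OR [not a Registered Hand (section 3)? no] OR [the worker bears financial risk in the engagement? no] → not satisfied.
section 15 — Tier IV Contractor: [worker's continuous service: 91 months ≥ 77 months? yes] OR [the worker bears financial risk in the engagement? no] → satisfied.
section 4 — Tier I Contractor: [the worker is entitled to paid leave under the engagement? no] AND [the engagement is for an indefinite term? yes] → not satisfied.
section 11 — Designated Contractor: [not a Tier IV Contractor (section 15)? no] AND [Tier I Contractor (section 4)? no] → not satisfied.
section 6 — Essential Engagement: [Tier V Hand (section 5)? yes] AND [Class-C Hand (section 12)? no] AND [not a Designated Contractor (section 11)? yes] → not satisfied.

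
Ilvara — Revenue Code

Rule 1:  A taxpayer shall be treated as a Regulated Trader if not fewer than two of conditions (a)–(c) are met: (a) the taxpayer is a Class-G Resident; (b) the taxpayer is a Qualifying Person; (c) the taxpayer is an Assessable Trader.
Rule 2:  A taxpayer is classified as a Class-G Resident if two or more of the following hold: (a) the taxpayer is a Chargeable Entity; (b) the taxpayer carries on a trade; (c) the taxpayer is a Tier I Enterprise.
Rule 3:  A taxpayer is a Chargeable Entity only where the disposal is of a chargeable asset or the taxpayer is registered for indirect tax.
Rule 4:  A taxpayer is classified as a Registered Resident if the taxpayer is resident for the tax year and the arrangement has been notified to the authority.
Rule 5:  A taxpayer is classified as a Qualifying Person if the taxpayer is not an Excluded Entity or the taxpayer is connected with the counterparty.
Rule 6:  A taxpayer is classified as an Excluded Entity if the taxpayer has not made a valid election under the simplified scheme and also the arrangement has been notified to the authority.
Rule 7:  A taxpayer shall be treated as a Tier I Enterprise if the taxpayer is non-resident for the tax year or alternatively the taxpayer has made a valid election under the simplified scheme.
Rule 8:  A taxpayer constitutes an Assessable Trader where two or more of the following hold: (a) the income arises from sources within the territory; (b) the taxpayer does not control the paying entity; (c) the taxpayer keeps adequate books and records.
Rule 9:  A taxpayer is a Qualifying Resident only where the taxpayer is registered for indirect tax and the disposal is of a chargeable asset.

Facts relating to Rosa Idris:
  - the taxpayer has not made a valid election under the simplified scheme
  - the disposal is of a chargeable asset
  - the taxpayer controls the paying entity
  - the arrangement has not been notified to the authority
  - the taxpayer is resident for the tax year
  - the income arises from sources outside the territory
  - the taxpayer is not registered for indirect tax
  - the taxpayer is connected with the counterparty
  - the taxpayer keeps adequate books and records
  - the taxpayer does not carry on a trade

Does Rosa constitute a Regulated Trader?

rule 3 — Chargeable Entity: [the disposal is of a chargeable asset? yes] OR [the taxpayer is registered for indirect tax? no] → satisfied.
rule 7 — Tier I Enterprise: [the taxpayer is non-resident for the tax year? no] OR [the taxpayer has made a valid election under the simplified scheme? no] → not satisfied.
rule 2 — Class-G Resident: Chargeable Entity (rule 3)? yes; the taxpayer carries on a trade? no; Tier I Enterprise (rule 7)? no — 1 of 3 hold (need ≥2) → not satisfied.
rule 6 — Excluded Entity: [the taxpayer has not made a valid election under the simplified scheme? yes] AND [the arrangement has been notified to the authority? no] → not satisfied.
rule 5 — Qualifying Person: [not an Excluded Entity (rule 6)? yes] OR [the taxpayer is connected with the counterparty? yes] → satisfied.
rule 8 — Assessable Trader: the income arises from sources within the territory? no; the taxpayer does not control the paying entity? no; the taxpayer keeps adequate books and records? yes — 1 of 3 hold (need ≥2) → not satisfied.
rule 1 — Regulated Trader: Class-G Resident (rule 2)? no; Qualifying Person (rule 5)? yes; Assessable Trader (rule 8)? no — 1 of 3 hold (need ≥2) → not satisfied.

No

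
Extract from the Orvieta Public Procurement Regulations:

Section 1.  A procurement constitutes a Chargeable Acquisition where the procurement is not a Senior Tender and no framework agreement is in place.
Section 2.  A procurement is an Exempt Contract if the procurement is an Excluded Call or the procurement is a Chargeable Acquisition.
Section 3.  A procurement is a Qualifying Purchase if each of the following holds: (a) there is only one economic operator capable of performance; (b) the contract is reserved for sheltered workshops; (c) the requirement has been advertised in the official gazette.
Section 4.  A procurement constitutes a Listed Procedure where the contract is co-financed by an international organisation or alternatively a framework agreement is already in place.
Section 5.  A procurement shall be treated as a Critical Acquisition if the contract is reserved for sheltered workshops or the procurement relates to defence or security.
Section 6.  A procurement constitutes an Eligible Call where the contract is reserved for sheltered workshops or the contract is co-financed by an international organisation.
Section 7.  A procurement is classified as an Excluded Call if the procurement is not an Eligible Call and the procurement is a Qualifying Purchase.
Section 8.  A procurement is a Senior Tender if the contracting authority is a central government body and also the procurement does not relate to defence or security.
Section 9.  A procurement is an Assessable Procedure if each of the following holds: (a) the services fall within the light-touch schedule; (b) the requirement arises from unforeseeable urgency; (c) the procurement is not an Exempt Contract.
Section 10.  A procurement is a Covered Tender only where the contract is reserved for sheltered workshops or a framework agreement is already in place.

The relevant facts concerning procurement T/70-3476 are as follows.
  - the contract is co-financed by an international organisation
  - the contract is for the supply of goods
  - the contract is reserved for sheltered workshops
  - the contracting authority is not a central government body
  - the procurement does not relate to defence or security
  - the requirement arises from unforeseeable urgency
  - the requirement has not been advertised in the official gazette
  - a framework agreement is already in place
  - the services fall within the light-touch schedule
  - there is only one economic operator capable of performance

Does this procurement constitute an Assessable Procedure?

Yes

section 6 — Eligible Call: [the contract is reserved for sheltered workshops? yes] OR [the contract is co-financed by an international organisation? yes] → satisfied.
section 3 — Qualifying Purchase: [there is only one economic operator capable of performance? yes] AND [the contract is reserved for sheltered workshops? yes] AND [the requirement has been advertised in the official gazette? no] → not satisfied.
section 7 — Excluded Call: [not an Eligible Call (section 6)? no] AND [Qualifying Purchase (section 3)? no] → not satisfied.
section 8 — Senior Tender: [the contracting authority is a central government body? no] AND [the procurement does not relate to defence or security? yes] → not satisfied.
section 1 — Chargeable Acquisition: [not a Senior Tender (section 8)? yes] AND [no framework agreement is in place? no] → not satisfied.
section 2 — Exempt Contract: [Excluded Call (section 7)? no] OR [Chargeable Acquisition (section 1)? no] → not satisfied.
section 9 — Assessable Procedure: [the services fall within the light-touch schedule? yes] AND [the requirement arises from unforeseeable urgency? yes] AND [not an Exempt Contract (section 2)? yes] → satisfied.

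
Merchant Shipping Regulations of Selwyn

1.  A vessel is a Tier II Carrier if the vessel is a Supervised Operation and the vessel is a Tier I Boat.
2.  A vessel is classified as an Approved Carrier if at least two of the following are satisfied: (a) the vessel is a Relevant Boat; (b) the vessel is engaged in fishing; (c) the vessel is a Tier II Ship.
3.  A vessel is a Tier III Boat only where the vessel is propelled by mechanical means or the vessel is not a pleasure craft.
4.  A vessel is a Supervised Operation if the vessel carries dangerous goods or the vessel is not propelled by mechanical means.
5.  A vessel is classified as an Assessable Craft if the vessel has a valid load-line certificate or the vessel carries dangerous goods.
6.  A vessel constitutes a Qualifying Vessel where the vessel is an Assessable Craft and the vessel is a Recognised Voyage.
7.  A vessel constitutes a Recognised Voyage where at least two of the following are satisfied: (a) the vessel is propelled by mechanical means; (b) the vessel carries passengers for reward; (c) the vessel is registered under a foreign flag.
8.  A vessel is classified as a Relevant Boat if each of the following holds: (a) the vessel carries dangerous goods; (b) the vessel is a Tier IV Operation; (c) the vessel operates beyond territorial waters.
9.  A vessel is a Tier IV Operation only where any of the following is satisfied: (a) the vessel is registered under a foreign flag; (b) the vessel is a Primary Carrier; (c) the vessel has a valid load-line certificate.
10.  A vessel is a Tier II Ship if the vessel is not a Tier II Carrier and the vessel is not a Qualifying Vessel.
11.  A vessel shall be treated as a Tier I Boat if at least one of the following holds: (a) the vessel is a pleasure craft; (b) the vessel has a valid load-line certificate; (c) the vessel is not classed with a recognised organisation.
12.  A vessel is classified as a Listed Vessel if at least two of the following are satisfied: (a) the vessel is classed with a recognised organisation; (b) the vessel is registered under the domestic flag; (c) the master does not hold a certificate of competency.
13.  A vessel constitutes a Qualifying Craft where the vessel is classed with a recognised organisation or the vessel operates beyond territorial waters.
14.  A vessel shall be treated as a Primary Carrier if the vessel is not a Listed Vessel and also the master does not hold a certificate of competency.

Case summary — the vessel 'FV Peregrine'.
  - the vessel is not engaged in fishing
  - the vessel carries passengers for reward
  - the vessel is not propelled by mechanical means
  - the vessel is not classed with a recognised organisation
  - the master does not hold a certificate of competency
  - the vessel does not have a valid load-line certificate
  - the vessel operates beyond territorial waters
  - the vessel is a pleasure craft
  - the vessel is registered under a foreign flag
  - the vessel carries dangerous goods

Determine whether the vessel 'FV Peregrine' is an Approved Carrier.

Under paragraph 12: the vessel is classed with a recognised organisation? no; the vessel is registered under the domestic flag? no; the master does not hold a certificate of competency? yes — 1 of 3 hold (need ≥2) → not satisfied.
Under paragraph 14: not a Listed Vessel (paragraph 12)? yes; and the master does not hold a certificate of competency? yes. So the vessel is a Primary Carrier.
Under paragraph 9: the vessel is registered under a foreign flag? yes; or Primary Carrier (paragraph 14)? yes; or the vessel has a valid load-line certificate? no. So the vessel is a Tier IV Operation.
Under paragraph 8: the vessel carries dangerous goods? yes; and Tier IV Operation (paragraph 9)? yes; and the vessel operates beyond territorial waters? yes. So the vessel is a Relevant Boat.
Under paragraph 4: the vessel carries dangerous goods? yes; or the vessel is not propelled by mechanical means? yes. So the vessel is a Supervised Operation.
Under paragraph 11: the vessel is a pleasure craft? yes; or the vessel has a valid load-line certificate? no; or the vessel is not classed with a recognised organisation? yes. So the vessel is a Tier I Boat.
Under paragraph 1: Supervised Operation (paragraph 4)? yes; and Tier I Boat (paragraph 11)? yes. So the vessel is a Tier II Carrier.
Under paragraph 5: the vessel has a valid load-line certificate? no; or the vessel carries dangerous goods? yes. So the vessel is an Assessable Craft.
Under paragraph 7: the vessel is propelled by mechanical means? no; the vessel carries passengers for reward? yes; the vessel is registered under a foreign flag? yes — 2 of 3 hold (need ≥2) → satisfied.
Under paragraph 6: Assessable Craft (paragraph 5)? yes; and Recognised Voyage (paragraph 7)? yes. So the vessel is a Qualifying Vessel.
Under paragraph 10: not a Tier II Carrier (paragraph 1)? no; and not a Qualifying Vessel (paragraph 6)? no. So the vessel is not a Tier II Ship.
Under paragraph 2: Relevant Boat (paragraph 8)? yes; the vessel is engaged in fishing? no; Tier II Ship (paragraph 10)? no — 1 of 3 hold (need ≥2) → not satisfied.

No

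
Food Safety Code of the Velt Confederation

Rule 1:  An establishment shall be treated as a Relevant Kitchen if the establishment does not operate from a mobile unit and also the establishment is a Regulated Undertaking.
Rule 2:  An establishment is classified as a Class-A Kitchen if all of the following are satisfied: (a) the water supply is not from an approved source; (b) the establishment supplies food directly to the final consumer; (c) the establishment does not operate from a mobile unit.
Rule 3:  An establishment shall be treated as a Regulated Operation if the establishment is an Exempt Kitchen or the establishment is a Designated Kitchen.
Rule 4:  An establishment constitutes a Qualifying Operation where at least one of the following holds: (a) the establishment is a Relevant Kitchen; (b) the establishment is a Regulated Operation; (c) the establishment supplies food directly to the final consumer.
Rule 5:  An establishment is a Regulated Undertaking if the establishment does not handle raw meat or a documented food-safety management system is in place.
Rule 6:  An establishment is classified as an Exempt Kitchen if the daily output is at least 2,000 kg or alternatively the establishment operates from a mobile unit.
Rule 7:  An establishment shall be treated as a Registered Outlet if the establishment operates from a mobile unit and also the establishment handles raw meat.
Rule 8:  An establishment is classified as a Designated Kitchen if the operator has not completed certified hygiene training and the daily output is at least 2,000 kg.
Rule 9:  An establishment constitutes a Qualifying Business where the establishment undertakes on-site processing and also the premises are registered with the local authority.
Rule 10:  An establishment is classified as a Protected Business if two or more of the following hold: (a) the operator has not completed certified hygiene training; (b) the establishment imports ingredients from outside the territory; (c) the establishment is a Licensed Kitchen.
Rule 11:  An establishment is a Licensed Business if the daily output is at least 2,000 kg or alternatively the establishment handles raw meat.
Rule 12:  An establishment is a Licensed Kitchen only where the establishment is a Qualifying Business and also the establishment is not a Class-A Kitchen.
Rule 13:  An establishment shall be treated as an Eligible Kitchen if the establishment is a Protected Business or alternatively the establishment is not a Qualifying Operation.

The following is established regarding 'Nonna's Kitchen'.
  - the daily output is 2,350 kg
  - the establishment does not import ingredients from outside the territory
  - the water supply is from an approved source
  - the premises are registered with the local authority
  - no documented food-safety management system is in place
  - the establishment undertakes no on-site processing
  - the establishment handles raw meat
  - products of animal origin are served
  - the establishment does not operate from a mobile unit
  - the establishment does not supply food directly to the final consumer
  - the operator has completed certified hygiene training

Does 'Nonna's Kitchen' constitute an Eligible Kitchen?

No

Under rule 9: the establishment undertakes on-site processing? no; and the premises are registered with the local authority? yes. So the establishment is not a Qualifying Business.
Under rule 2: the water supply is not from an approved source? no; and the establishment supplies food directly to the final consumer? no; and the establishment does not operate from a mobile unit? yes. So the establishment is not a Class-A Kitchen.
Under rule 12: Qualifying Business (rule 9)? no; and not a Class-A Kitchen (rule 2)? yes. So the establishment is not a Licensed Kitchen.
Under rule 10: the operator has not completed certified hygiene training? no; the establishment imports ingredients from outside the territory? no; Licensed Kitchen (rule 12)? no — 0 of 3 hold (need ≥2) → not satisfied.
Under rule 5: the establishment does not handle raw meat? no; or a documented food-safety management system is in place? no. So the establishment is not a Regulated Undertaking.
Under rule 1: the establishment does not operate from a mobile unit? yes; and Regulated Undertaking (rule 5)? no. So the establishment is not a Relevant Kitchen.
Under rule 6: daily output: 2,350 kg ≥ 2,000 kg? yes; or the establishment operates from a mobile unit? no. So the establishment is an Exempt Kitchen.
Under rule 8: the operator has not completed certified hygiene training? no; and daily output: 2,350 kg ≥ 2,000 kg? yes. So the establishment is not a Designated Kitchen.
Under rule 3: Exempt Kitchen (rule 6)? yes; or Designated Kitchen (rule 8)? no. So the establishment is a Regulated Operation.
Under rule 4: Relevant Kitchen (rule 1)? no; or Regulated Operation (rule 3)? yes; or the establishment supplies food directly to the final consumer? no. So the establishment is a Qualifying Operation.
Under rule 13: Protected Business (rule 10)? no; or not a Qualifying Operation (rule 4)? no. So the establishment is not an Eligible Kitchen.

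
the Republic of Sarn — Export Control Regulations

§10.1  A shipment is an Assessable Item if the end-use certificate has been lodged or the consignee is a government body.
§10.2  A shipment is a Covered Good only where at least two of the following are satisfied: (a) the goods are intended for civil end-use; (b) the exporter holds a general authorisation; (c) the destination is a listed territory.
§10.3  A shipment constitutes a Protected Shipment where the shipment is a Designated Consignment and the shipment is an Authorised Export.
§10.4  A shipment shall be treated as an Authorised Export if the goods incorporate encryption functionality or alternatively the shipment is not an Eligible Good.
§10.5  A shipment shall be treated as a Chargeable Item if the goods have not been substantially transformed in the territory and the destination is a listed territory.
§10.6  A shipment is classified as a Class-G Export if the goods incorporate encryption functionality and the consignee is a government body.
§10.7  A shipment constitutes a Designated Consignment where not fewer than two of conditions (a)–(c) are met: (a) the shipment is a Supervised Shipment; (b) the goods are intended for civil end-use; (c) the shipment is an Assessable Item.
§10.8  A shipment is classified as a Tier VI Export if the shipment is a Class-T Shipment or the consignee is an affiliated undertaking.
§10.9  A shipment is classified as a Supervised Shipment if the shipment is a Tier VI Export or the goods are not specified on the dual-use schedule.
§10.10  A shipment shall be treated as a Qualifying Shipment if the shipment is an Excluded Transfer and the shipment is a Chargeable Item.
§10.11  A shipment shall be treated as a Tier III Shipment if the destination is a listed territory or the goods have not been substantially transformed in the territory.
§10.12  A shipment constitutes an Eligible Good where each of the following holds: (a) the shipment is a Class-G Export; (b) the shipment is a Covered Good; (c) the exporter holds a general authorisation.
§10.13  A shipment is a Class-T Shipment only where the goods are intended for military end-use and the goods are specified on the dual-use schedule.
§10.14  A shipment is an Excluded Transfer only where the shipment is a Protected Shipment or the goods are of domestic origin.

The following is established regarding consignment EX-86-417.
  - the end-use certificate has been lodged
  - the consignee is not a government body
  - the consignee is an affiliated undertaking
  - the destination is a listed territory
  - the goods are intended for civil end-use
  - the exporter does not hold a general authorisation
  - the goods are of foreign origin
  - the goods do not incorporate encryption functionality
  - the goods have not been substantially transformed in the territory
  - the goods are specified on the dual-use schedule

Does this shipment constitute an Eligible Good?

Under §10.6: the goods incorporate encryption functionality? no; and the consignee is a government body? no. So the shipment is not a Class-G Export.
Under §10.2: the goods are intended for civil end-use? yes; the exporter holds a general authorisation? no; the destination is a listed territory? yes — 2 of 3 hold (need ≥2) → satisfied.
Under §10.12: Class-G Export (§10.6)? no; and Covered Good (§10.2)? yes; and the exporter holds a general authorisation? no. So the shipment is not an Eligible Good.

No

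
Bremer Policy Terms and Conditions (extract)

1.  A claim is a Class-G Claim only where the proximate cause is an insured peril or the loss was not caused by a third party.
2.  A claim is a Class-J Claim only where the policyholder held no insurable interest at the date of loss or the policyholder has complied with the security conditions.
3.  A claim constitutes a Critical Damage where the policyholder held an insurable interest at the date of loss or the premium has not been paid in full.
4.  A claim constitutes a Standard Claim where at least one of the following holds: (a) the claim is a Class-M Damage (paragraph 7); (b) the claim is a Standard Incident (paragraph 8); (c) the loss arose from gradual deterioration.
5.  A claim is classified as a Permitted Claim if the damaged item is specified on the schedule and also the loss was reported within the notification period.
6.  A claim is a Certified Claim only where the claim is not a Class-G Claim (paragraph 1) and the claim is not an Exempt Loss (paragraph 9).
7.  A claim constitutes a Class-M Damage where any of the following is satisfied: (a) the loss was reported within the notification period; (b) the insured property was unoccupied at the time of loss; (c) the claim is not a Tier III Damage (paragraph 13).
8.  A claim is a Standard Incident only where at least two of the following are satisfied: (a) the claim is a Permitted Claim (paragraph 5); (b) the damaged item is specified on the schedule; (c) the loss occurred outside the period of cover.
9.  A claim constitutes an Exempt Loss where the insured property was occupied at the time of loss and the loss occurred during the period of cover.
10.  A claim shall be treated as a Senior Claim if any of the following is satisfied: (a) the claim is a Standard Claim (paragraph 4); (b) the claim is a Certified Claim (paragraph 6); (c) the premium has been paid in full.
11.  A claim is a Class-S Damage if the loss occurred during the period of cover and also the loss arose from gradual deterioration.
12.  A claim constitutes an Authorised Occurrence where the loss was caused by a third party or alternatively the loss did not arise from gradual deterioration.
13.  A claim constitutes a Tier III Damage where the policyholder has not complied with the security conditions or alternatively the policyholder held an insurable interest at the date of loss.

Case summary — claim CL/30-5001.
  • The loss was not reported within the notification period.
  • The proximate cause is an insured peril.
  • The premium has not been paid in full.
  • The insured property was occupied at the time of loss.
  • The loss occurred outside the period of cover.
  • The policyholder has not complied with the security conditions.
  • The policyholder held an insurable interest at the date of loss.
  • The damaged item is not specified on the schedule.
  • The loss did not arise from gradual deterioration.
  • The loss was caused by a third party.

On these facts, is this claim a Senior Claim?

No

paragraph 13 — Tier III Damage: [the policyholder has not complied with the security conditions? yes] OR [the policyholder held an insurable interest at the date of loss? yes] → satisfied.
paragraph 7 — Class-M Damage: [the loss was reported within the notification period? no] OR [the insured property was unoccupied at the time of loss? no] OR [not a Tier III Damage (paragraph 13)? no] → not satisfied.
paragraph 5 — Permitted Claim: [the damaged item is specified on the schedule? no] AND [the loss was reported within the notification period? no] → not satisfied.
paragraph 8 — Standard Incident: Permitted Claim (paragraph 5)? no; the damaged item is specified on the schedule? no; the loss occurred outside the period of cover? yes — 1 of 3 hold (need ≥2) → not satisfied.
paragraph 4 — Standard Claim: [Class-M Damage (paragraph 7)? no] OR [Standard Incident (paragraph 8)? no] OR [the loss arose from gradual deterioration? no] → not satisfied.
paragraph 1 — Class-G Claim: [the proximate cause is an insured peril? yes] OR [the loss was not caused by a third party? no] → satisfied.
paragraph 9 — Exempt Loss: [the insured property was occupied at the time of loss? yes] AND [the loss occurred during the period of cover? no] → not satisfied.
paragraph 6 — Certified Claim: [not a Class-G Claim (paragraph 1)? no] AND [not an Exempt Loss (paragraph 9)? yes] → not satisfied.
paragraph 10 — Senior Claim: [Standard Claim (paragraph 4)? no] OR [Certified Claim (paragraph 6)? no] OR [the premium has been paid in full? no] → not satisfied.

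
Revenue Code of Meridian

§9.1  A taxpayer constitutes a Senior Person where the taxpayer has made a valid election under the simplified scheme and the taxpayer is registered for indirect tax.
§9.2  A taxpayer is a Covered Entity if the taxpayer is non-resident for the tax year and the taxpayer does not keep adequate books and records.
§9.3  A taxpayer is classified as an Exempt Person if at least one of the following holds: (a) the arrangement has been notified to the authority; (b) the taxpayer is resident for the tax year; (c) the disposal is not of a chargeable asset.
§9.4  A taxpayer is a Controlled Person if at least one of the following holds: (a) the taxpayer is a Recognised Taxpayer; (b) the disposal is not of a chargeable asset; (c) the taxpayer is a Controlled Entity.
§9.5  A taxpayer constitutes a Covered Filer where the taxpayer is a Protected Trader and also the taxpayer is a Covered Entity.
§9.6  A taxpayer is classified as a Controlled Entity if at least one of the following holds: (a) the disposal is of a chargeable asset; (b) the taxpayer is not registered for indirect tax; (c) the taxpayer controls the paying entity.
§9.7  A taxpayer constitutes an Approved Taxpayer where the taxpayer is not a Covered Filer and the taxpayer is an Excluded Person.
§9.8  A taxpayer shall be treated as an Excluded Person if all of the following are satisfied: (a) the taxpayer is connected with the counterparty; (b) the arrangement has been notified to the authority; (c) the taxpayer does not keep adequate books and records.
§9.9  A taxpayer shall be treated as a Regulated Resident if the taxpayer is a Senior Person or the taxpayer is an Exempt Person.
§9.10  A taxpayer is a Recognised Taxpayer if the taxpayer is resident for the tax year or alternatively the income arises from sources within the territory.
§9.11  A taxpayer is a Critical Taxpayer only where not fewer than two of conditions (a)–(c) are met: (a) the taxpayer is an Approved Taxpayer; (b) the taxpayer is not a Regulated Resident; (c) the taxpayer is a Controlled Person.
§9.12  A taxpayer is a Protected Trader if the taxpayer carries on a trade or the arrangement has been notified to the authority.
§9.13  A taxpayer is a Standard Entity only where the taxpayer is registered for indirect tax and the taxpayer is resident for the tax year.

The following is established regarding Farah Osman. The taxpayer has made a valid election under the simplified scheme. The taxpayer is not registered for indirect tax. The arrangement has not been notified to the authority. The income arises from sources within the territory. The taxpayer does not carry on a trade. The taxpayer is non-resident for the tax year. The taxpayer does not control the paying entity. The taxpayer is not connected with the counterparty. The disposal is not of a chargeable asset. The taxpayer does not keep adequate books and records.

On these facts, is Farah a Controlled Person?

Yes

Under §9.10: the taxpayer is resident for the tax year? no; or the income arises from sources within the territory? yes. So the taxpayer is a Recognised Taxpayer.
Under §9.6: the disposal is of a chargeable asset? no; or the taxpayer is not registered for indirect tax? yes; or the taxpayer controls the paying entity? no. So the taxpayer is a Controlled Entity.
Under §9.4: Recognised Taxpayer (§9.10)? yes; or the disposal is not of a chargeable asset? yes; or Controlled Entity (§9.6)? yes. So the taxpayer is a Controlled Person.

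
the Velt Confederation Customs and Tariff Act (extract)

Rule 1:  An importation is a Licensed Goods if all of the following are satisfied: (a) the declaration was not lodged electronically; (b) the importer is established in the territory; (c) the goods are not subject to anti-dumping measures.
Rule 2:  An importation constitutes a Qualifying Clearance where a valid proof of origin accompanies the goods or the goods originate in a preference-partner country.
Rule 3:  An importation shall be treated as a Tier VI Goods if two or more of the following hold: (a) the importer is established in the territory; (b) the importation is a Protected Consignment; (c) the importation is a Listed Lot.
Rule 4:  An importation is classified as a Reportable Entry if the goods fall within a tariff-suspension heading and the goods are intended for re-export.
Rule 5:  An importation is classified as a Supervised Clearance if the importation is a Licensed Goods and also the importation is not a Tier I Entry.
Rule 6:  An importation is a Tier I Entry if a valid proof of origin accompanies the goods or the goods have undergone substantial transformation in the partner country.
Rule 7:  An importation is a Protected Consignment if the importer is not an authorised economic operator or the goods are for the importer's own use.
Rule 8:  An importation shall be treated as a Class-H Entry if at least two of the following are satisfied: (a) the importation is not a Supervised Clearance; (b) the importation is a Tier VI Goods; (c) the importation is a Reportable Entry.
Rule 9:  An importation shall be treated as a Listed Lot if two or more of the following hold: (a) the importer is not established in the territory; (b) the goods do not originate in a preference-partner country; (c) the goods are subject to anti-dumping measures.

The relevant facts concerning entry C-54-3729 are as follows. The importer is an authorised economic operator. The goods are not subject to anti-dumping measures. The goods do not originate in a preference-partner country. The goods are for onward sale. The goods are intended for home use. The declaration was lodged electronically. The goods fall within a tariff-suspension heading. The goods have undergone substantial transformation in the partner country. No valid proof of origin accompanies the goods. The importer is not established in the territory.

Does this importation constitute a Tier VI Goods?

No

rule 7 — Protected Consignment: [the importer is not an authorised economic operator? no] OR [the goods are for the importer's own use? no] → not satisfied.
rule 9 — Listed Lot: the importer is not established in the territory? yes; the goods do not originate in a preference-partner country? yes; the goods are subject to anti-dumping measures? no — 2 of 3 hold (need ≥2) → satisfied.
rule 3 — Tier VI Goods: the importer is established in the territory? no; Protected Consignment (rule 7)? no; Listed Lot (rule 9)? yes — 1 of 3 hold (need ≥2) → not satisfied.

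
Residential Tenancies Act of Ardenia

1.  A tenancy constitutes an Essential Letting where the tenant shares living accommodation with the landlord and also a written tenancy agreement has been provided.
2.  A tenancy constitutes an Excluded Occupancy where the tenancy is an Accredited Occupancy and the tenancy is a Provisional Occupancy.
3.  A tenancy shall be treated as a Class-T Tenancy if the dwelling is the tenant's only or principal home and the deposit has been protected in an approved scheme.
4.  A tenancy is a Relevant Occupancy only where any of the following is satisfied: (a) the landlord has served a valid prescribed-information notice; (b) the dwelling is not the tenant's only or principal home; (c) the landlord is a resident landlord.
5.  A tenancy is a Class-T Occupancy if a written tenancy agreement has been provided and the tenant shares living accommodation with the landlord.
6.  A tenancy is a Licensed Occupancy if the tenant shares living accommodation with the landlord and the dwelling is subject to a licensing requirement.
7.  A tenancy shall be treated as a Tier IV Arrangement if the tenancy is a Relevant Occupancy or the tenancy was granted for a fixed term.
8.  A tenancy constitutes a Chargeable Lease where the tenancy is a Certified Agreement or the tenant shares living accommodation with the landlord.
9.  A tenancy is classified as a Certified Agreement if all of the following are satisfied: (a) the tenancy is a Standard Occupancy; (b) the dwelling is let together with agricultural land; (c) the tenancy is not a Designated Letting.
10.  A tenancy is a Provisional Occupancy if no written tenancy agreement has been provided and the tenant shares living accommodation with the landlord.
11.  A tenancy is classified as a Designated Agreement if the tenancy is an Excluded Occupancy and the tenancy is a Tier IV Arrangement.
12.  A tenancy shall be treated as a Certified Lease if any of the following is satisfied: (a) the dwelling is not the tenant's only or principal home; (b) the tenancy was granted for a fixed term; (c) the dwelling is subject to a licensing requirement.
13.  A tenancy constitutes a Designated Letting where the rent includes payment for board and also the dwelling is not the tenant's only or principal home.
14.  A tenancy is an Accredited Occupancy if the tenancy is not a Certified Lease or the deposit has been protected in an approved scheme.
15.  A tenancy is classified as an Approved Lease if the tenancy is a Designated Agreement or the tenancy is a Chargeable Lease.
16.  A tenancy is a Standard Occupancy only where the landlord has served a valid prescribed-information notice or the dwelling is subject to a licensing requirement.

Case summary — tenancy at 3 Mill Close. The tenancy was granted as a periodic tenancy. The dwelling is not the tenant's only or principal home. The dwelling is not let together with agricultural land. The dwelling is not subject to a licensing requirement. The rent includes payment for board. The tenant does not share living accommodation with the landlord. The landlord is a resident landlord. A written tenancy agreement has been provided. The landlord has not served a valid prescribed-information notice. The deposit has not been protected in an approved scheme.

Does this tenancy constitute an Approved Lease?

paragraph 12 — Certified Lease: [the dwelling is not the tenant's only or principal home? yes] OR [the tenancy was granted for a fixed term? no] OR [the dwelling is subject to a licensing requirement? no] → satisfied.
paragraph 14 — Accredited Occupancy: [not a Certified Lease (paragraph 12)? no] OR [the deposit has been protected in an approved scheme? no] → not satisfied.
paragraph 10 — Provisional Occupancy: [no written tenancy agreement has been provided? no] AND [the tenant shares living accommodation with the landlord? no] → not satisfied.
paragraph 2 — Excluded Occupancy: [Accredited Occupancy (paragraph 14)? no] AND [Provisional Occupancy (paragraph 10)? no] → not satisfied.
paragraph 4 — Relevant Occupancy: [the landlord has served a valid prescribed-information notice? no] OR [the dwelling is not the tenant's only or principal home? yes] OR [the landlord is a resident landlord? yes] → satisfied.
paragraph 7 — Tier IV Arrangement: [Relevant Occupancy (paragraph 4)? yes] OR [the tenancy was granted for a fixed term? no] → satisfied.
paragraph 11 — Designated Agreement: [Excluded Occupancy (paragraph 2)? no] AND [Tier IV Arrangement (paragraph 7)? yes] → not satisfied.
paragraph 16 — Standard Occupancy: [the landlord has served a valid prescribed-information notice? no] OR [the dwelling is subject to a licensing requirement? no] → not satisfied.
paragraph 13 — Designated Letting: [the rent includes payment for board? yes] AND [the dwelling is not the tenant's only or principal home? yes] → satisfied.
paragraph 9 — Certified Agreement: [Standard Occupancy (paragraph 16)? no] AND [the dwelling is let together with agricultural land? no] AND [not a Designated Letting (paragraph 13)? no] → not satisfied.
paragraph 8 — Chargeable Lease: [Certified Agreement (paragraph 9)? no] OR [the tenant shares living accommodation with the landlord? no] → not satisfied.
paragraph 15 — Approved Lease: [Designated Agreement (paragraph 11)? no] OR [Chargeable Lease (paragraph 8)? no] → not satisfied.

No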